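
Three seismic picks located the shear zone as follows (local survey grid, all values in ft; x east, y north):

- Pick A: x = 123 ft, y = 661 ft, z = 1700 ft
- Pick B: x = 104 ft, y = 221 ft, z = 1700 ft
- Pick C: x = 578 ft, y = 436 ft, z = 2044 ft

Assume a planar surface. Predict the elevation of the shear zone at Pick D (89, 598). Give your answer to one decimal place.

Let the plane be z = a·x + b·y + c.
Pick B−Pick A: −19a − 440b = 0;  Pick C−Pick A: 455a − 225b = 344.
Solving gives a = 0.74024, b = −0.03196.
Then c = 1700 − a·123 − b·661 = 1630.08.
At (89, 598): z = 65.9 − 19.1 + 1630.08 = 1676.8 ft.

1676.8 ft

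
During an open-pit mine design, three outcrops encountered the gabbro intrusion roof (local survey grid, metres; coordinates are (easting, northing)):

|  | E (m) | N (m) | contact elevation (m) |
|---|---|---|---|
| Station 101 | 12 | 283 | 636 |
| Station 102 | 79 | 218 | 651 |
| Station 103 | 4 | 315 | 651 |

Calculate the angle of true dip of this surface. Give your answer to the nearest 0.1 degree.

48.6°

Two edge vectors: Station 101→Station 102 = (67, -65, 15), Station 101→Station 103 = (-8, 32, 15).
Normal n = (Station 101→Station 102) × (Station 101→Station 103) = (-1455, -1125, 1624).
So ∂z/∂E = −n_x/n_z = 0.89594 and ∂z/∂N = −n_y/n_z = 0.69273.
Gradient magnitude |∇z| = √(a² + b²) = √(0.80270 + 0.47988) = 1.13251.
True dip = arctan(1.13251) = 48.6°, dipping toward SW (azimuth ≈ 232°).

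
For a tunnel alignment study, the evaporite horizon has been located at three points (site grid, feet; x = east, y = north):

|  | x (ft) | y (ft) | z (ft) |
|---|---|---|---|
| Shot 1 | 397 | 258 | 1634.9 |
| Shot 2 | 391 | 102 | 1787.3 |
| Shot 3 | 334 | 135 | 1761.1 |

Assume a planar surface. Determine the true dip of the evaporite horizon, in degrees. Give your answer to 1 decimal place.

44.4°

Two edge vectors: Shot 1→Shot 2 = (-6, -156, 152.4), Shot 1→Shot 3 = (-63, -123, 126.2).
Normal n = (Shot 1→Shot 2) × (Shot 1→Shot 3) = (-942, -8844, -9090).
So ∂z/∂x = −n_x/n_z = −0.10363 and ∂z/∂y = −n_y/n_z = −0.97294.
Gradient magnitude |∇z| = √(a² + b²) = √(0.01074 + 0.94661) = 0.97844.
True dip = arctan(0.97844) = 44.4°, dipping toward N (azimuth ≈ 006°).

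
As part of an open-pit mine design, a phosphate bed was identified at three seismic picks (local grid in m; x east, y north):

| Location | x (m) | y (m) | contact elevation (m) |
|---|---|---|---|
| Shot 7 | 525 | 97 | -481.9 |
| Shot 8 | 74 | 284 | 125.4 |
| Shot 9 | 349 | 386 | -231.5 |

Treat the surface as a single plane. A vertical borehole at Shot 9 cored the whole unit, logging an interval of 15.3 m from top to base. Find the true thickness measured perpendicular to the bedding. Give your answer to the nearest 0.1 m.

9.2 m

Two edge vectors: Shot 7→Shot 8 = (-451, 187, 607.3), Shot 7→Shot 9 = (-176, 289, 250.4).
Normal n = (Shot 7→Shot 8) × (Shot 7→Shot 9) = (-128684.9, 6045.6, -97427).
So ∂z/∂x = −n_x/n_z = −1.32083 and ∂z/∂y = −n_y/n_z = 0.06205.
|∇z| = √(a²+b²) = 1.32229, so dip δ = arctan(1.32229) = 52.90°.
True thickness = vertical thickness × cos δ = 15.3 × cos 52.90° = 9.2 m.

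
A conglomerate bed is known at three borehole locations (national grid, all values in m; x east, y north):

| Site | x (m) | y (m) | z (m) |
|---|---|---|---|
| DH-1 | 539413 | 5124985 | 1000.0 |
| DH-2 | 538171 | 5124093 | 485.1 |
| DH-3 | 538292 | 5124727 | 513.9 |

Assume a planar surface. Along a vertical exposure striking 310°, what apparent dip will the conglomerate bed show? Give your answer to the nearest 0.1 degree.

20.0°

Two edge vectors: DH-1→DH-2 = (-1242, -892, -514.9), DH-1→DH-3 = (-1121, -258, -486.1).
Normal n = (DH-1→DH-2) × (DH-1→DH-3) = (300757, -26533.3, -679496).
So ∂z/∂x = −n_x/n_z = 0.44262 and ∂z/∂y = −n_y/n_z = −0.03905.
Unit vector along 310° is (sin 310°, cos 310°) = (-0.7660, 0.6428).
Slope in that direction = a·(-0.7660) + b·(0.6428) = −0.36416.
Apparent dip = arctan|0.36416| = 20.0° (true dip is 24.0°, so apparent ≤ true as expected).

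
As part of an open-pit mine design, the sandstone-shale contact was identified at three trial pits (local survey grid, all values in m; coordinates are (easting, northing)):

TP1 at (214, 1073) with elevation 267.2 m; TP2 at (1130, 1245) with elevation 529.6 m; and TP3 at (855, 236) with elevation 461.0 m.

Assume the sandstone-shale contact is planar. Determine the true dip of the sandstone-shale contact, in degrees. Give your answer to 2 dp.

Two edge vectors: TP1→TP2 = (916, 172, 262.4), TP1→TP3 = (641, -837, 193.8).
Normal n = (TP1→TP2) × (TP1→TP3) = (252962.4, -9322.4, -876944).
So ∂z/∂E = −n_x/n_z = 0.28846 and ∂z/∂N = −n_y/n_z = −0.01063.
Gradient magnitude |∇z| = √(a² + b²) = √(0.08321 + 0.00011) = 0.28865.
True dip = arctan(0.28865) = 16.10°, dipping toward W (azimuth ≈ 272°).

16.10°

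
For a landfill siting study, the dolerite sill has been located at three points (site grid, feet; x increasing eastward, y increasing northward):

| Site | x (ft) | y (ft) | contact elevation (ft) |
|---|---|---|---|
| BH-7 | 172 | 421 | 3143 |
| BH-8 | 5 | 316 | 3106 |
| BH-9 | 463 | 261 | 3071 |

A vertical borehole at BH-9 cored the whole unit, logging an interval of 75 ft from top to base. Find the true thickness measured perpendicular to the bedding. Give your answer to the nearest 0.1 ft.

Let the plane be z = a·x + b·y + c.
BH-8−BH-7: −167a − 105b = −37;  BH-9−BH-7: 291a − 160b = −72.
Solving gives a = −0.02863, b = 0.39792.
|∇z| = √(a²+b²) = 0.39895, so dip δ = arctan(0.39895) = 21.75°.
True thickness = vertical thickness × cos δ = 75 × cos 21.75° = 69.7 ft.

69.7 ft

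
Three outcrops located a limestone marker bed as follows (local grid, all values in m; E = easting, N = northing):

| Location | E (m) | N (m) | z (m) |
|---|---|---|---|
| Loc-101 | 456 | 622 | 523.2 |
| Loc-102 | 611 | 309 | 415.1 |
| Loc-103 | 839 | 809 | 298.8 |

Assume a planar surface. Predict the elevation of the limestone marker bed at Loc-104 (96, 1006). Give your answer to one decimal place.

Let the plane be z = a·E + b·N + c.
Loc-102−Loc-101: 155a − 313b = −108.1;  Loc-103−Loc-101: 383a + 187b = −224.4.
Solving gives a = −0.607614, b = 0.044472.
Then c = 523.2 − a·456 − b·622 = 772.61.
At (96, 1006): z = −58.3 + 44.7 + 772.61 = 759.0 m.

759.0 m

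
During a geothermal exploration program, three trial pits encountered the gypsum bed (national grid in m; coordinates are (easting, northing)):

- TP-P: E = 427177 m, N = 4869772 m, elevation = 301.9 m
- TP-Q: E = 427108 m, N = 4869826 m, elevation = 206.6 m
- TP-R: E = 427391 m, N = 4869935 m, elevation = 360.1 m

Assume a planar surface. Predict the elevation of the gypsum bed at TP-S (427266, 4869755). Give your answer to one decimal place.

387.0 m

Two edge vectors: TP-P→TP-Q = (-69, 54, -95.3), TP-P→TP-R = (214, 163, 58.2).
Normal n = (TP-P→TP-Q) × (TP-P→TP-R) = (18676.7, -16378.4, -22803).
So ∂z/∂E = −n_x/n_z = 0.819045740 and ∂z/∂N = −n_y/n_z = −0.718256370.
Intercept c from TP-P: 301.9 − 349877.50 + 3497744.76 = 3148169.16.
At (427266, 4869755): z = 349950.4 − 3497732.5 + 3148169.16 = 387.0 m.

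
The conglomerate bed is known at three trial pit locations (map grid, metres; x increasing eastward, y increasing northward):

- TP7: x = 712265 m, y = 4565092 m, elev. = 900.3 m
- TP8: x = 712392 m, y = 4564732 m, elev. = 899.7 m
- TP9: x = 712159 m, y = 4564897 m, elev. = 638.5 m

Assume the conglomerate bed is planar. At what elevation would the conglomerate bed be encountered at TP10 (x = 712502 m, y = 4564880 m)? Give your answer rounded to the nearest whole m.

Two edge vectors: TP7→TP8 = (127, -360, -0.6), TP7→TP9 = (-106, -195, -261.8).
Normal n = (TP7→TP8) × (TP7→TP9) = (94131, 33312.2, -62925).
So ∂z/∂x = −n_x/n_z = 1.49592372 and ∂z/∂y = −n_y/n_z = 0.52939531.
Intercept c from TP7: 900.3 − 1065494.11 − 2416738.30 = −3481332.11.
At (712502, 4564880): z = 1065848.6 + 2416626.1 − 3481332.11 = 1142.6 m.

1143 m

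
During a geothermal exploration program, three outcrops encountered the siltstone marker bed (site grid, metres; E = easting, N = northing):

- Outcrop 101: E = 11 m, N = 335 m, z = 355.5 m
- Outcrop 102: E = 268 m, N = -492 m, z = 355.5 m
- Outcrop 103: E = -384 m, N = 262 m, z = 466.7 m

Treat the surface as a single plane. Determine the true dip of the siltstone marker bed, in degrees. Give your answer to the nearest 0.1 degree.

15.6°

Let the plane be z = a·E + b·N + c.
Outcrop 102−Outcrop 101: 257a − 827b = 0;  Outcrop 103−Outcrop 101: −395a − 73b = 111.2.
Solving gives a = −0.26623, b = −0.08273.
Gradient magnitude |∇z| = √(a² + b²) = √(0.07088 + 0.00684) = 0.27879.
True dip = arctan(0.27879) = 15.6°, dipping toward ENE (azimuth ≈ 073°).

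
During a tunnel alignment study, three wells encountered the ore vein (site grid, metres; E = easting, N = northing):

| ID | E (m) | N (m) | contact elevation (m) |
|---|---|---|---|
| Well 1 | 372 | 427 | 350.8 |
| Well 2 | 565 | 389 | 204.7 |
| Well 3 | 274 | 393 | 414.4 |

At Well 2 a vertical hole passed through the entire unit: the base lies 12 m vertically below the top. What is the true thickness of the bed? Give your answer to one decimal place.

Two edge vectors: Well 1→Well 2 = (193, -38, -146.1), Well 1→Well 3 = (-98, -34, 63.6).
Normal n = (Well 1→Well 2) × (Well 1→Well 3) = (-7384.2, 2043, -10286).
So ∂z/∂E = −n_x/n_z = −0.71789 and ∂z/∂N = −n_y/n_z = 0.19862.
|∇z| = √(a²+b²) = 0.74486, so dip δ = arctan(0.74486) = 36.68°.
True thickness = vertical thickness × cos δ = 12 × cos 36.68° = 9.6 m.

9.6 m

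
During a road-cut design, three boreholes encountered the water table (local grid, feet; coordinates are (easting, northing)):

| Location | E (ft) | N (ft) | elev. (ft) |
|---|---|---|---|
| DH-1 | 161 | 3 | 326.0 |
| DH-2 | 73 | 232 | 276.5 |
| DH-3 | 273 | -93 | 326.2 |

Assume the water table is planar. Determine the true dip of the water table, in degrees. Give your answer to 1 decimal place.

Two edge vectors: DH-1→DH-2 = (-88, 229, -49.5), DH-1→DH-3 = (112, -96, 0.2).
Normal n = (DH-1→DH-2) × (DH-1→DH-3) = (-4706.2, -5526.4, -17200).
So ∂z/∂E = −n_x/n_z = −0.27362 and ∂z/∂N = −n_y/n_z = −0.32130.
Gradient magnitude |∇z| = √(a² + b²) = √(0.07487 + 0.10324) = 0.42202.
True dip = arctan(0.42202) = 22.9°, dipping toward NE (azimuth ≈ 040°).

22.9°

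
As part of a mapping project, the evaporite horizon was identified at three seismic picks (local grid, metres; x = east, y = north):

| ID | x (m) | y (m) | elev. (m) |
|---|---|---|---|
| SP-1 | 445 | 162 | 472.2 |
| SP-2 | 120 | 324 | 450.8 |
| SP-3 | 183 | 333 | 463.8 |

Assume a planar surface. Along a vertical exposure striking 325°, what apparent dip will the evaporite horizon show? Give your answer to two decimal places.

Let the plane be z = a·x + b·y + c.
SP-2−SP-1: −325a + 162b = −21.4;  SP-3−SP-1: −262a + 171b = −8.4.
Solving gives a = 0.17505, b = 0.21908.
Unit vector along 325° is (sin 325°, cos 325°) = (-0.5736, 0.8192).
Slope in that direction = a·(-0.5736) + b·(0.8192) = 0.07906.
Apparent dip = arctan|0.07906| = 4.52° (true dip is 15.7°, so apparent ≤ true as expected).

4.52°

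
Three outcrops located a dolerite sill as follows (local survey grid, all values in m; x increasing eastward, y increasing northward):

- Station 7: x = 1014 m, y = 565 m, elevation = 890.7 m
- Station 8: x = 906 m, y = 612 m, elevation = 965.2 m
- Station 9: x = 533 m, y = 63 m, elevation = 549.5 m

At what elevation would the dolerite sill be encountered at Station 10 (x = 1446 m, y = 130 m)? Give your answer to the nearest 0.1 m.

359.0 m

Let the plane be z = a·x + b·y + c.
Station 8−Station 7: −108a + 47b = 74.5;  Station 9−Station 7: −481a − 502b = −341.2.
Solving gives a = −0.278076, b = 0.946124.
Then c = 890.7 − a·1014 − b·565 = 638.11.
At (1446, 130): z = −402.1 + 123.0 + 638.11 = 359.0 m.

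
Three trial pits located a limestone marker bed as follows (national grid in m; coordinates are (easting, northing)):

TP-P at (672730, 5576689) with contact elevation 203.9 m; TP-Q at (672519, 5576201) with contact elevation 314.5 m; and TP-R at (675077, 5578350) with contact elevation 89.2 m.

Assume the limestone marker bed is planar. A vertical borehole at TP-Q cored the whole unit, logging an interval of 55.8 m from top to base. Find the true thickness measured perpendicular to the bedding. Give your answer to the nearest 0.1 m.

Two edge vectors: TP-P→TP-Q = (-211, -488, 110.6), TP-P→TP-R = (2347, 1661, -114.7).
Normal n = (TP-P→TP-Q) × (TP-P→TP-R) = (-127733, 235376.5, 794865).
So ∂z/∂E = −n_x/n_z = 0.16070 and ∂z/∂N = −n_y/n_z = −0.29612.
|∇z| = √(a²+b²) = 0.33691, so dip δ = arctan(0.33691) = 18.62°.
True thickness = vertical thickness × cos δ = 55.8 × cos 18.62° = 52.9 m.

52.9 m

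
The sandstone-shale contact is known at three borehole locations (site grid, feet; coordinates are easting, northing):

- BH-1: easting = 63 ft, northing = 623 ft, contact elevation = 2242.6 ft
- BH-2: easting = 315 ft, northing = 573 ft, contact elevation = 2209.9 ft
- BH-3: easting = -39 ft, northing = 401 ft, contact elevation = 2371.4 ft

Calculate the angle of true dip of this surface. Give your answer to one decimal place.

27.8°

Let the plane be z = a·easting + b·northing + c.
BH-2−BH-1: 252a − 50b = −32.7;  BH-3−BH-1: −102a − 222b = 128.8.
Solving gives a = −0.22442, b = −0.47707.
Gradient magnitude |∇z| = √(a² + b²) = √(0.05036 + 0.22759) = 0.52722.
True dip = arctan(0.52722) = 27.8°, dipping toward NNE (azimuth ≈ 025°).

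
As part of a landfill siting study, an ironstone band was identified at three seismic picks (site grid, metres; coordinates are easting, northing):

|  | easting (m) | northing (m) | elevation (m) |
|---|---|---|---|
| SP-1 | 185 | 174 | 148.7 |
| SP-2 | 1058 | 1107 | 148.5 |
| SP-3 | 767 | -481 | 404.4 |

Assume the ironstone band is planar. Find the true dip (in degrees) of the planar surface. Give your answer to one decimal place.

Two edge vectors: SP-1→SP-2 = (873, 933, -0.2), SP-1→SP-3 = (582, -655, 255.7).
Normal n = (SP-1→SP-2) × (SP-1→SP-3) = (238437.1, -223342.5, -1114821).
So ∂z/∂easting = −n_x/n_z = 0.21388 and ∂z/∂northing = −n_y/n_z = −0.20034.
Gradient magnitude |∇z| = √(a² + b²) = √(0.04574 + 0.04014) = 0.29305.
True dip = arctan(0.29305) = 16.3°, dipping toward NW (azimuth ≈ 313°).

16.3°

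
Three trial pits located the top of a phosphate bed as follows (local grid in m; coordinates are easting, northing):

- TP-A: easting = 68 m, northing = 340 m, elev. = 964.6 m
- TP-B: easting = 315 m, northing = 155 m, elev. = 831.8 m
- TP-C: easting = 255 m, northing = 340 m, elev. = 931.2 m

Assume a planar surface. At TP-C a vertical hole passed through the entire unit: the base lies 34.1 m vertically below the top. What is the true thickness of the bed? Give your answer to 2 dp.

Two edge vectors: TP-A→TP-B = (247, -185, -132.8), TP-A→TP-C = (187, 0, -33.4).
Normal n = (TP-A→TP-B) × (TP-A→TP-C) = (6179, -16583.8, 34595).
So ∂z/∂easting = −n_x/n_z = −0.17861 and ∂z/∂northing = −n_y/n_z = 0.47937.
|∇z| = √(a²+b²) = 0.51156, so dip δ = arctan(0.51156) = 27.09°.
True thickness = vertical thickness × cos δ = 34.1 × cos 27.09° = 30.36 m.

30.36 m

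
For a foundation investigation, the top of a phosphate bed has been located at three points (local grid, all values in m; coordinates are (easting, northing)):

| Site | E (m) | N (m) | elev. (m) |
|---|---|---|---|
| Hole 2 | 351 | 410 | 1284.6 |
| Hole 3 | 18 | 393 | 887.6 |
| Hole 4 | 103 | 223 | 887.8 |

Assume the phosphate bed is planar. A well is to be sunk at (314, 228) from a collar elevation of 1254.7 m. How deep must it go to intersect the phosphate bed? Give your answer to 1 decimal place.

Let the plane be z = a·E + b·N + c.
Hole 3−Hole 2: −333a − 17b = −397;  Hole 4−Hole 2: −248a − 187b = −396.8.
Solving gives a = 1.16258, b = 0.58011.
Then c = 1284.6 − a·351 − b·410 = 638.69.
At (314, 228): z_contact = 365.05 + 132.27 + 638.69 = 1136.00 m.
Depth below ground = 1254.7 − 1136.00 = 118.7 m.

118.7 m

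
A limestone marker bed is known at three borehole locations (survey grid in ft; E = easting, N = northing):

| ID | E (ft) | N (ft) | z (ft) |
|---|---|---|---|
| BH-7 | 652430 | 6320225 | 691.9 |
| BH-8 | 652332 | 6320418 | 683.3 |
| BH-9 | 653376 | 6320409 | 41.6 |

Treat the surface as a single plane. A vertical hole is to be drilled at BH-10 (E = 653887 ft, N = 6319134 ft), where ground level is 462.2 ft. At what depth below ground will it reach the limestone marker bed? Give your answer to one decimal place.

Let the plane be z = a·E + b·N + c.
BH-8−BH-7: −98a + 193b = −8.6;  BH-9−BH-7: 946a + 184b = −650.3.
Solving gives a = −0.617743383, b = −0.358232391.
Then c = 691.9 − a·652430 − b·6320225 = 2667835.53.
At (653887, 6319134): z_contact = −403934.37 − 2263718.48 + 2667835.53 = 182.68 ft.
Depth below ground = 462.2 − 182.68 = 279.5 ft.

279.5 ft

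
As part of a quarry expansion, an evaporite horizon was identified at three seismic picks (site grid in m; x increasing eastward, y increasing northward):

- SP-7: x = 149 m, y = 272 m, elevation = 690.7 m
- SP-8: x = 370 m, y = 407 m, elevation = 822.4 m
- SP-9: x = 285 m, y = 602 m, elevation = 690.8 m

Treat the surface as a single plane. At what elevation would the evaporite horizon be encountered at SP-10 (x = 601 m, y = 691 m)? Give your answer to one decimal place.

Two edge vectors: SP-7→SP-8 = (221, 135, 131.7), SP-7→SP-9 = (136, 330, 0.1).
Normal n = (SP-7→SP-8) × (SP-7→SP-9) = (-43447.5, 17889.1, 54570).
So ∂z/∂x = −n_x/n_z = 0.79618 and ∂z/∂y = −n_y/n_z = −0.32782.
Intercept c from SP-7: 690.7 − 118.63 + 89.17 = 661.24.
At (601, 691): z = 478.5 − 226.5 + 661.24 = 913.2 m.

913.2 m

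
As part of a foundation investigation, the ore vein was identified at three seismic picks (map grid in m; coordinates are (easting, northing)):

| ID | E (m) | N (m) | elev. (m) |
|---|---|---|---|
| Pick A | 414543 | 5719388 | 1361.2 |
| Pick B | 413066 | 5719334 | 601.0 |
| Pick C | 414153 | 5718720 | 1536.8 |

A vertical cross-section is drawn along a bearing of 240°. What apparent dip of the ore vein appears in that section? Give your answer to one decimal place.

Let the plane be z = a·E + b·N + c.
Pick B−Pick A: −1477a − 54b = −760.2;  Pick C−Pick A: −390a − 668b = 175.6.
Solving gives a = 0.53574, b = −0.57566.
Unit vector along 240° is (sin 240°, cos 240°) = (-0.8660, -0.5000).
Slope in that direction = a·(-0.8660) + b·(-0.5000) = −0.17614.
Apparent dip = arctan|0.17614| = 10.0° (true dip is 38.2°, so apparent ≤ true as expected).

10.0°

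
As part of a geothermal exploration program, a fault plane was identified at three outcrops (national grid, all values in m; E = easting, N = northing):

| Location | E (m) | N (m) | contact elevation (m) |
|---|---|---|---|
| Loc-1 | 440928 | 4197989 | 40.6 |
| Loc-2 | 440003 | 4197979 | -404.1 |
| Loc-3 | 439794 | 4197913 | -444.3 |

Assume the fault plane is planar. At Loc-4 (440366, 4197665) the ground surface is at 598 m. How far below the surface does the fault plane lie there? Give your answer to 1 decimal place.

526.9 m

Two edge vectors: Loc-1→Loc-2 = (-925, -10, -444.7), Loc-1→Loc-3 = (-1134, -76, -484.9).
Normal n = (Loc-1→Loc-2) × (Loc-1→Loc-3) = (-28948.2, 55757.3, 58960).
So ∂z/∂E = −n_x/n_z = 0.490980326 and ∂z/∂N = −n_y/n_z = −0.945680122.
Intercept c from Loc-1: 40.6 − 216486.97 + 3969954.75 = 3753508.38.
At (440366, 4197665): z_contact = 216211.04 − 3969648.35 + 3753508.38 = 71.07 m.
Depth below ground = 598 − 71.07 = 526.9 m.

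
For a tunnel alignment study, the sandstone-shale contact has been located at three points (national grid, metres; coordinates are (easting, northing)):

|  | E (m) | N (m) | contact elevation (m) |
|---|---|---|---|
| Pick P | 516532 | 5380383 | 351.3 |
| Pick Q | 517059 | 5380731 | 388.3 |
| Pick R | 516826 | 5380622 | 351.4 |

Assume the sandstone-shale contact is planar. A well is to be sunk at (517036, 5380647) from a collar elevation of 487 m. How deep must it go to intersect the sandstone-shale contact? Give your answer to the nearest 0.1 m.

68.8 m

Two edge vectors: Pick P→Pick Q = (527, 348, 37), Pick P→Pick R = (294, 239, 0.1).
Normal n = (Pick P→Pick Q) × (Pick P→Pick R) = (-8808.2, 10825.3, 23641).
So ∂z/∂E = −n_x/n_z = 0.372581532 and ∂z/∂N = −n_y/n_z = −0.457903642.
Intercept c from Pick P: 351.3 − 192450.28 + 2463696.97 = 2271597.99.
At (517036, 5380647): z_contact = 192638.07 − 2463817.86 + 2271597.99 = 418.19 m.
Depth below ground = 487 − 418.19 = 68.8 m.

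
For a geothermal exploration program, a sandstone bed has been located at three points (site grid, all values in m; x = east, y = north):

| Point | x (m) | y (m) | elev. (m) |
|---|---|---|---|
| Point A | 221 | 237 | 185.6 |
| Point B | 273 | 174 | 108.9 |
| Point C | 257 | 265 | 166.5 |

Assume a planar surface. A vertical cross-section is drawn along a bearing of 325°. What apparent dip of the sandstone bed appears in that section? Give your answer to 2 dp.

42.15°

Let the plane be z = a·x + b·y + c.
Point B−Point A: 52a − 63b = −76.7;  Point C−Point A: 36a + 28b = −19.1.
Solving gives a = −0.89981, b = 0.47476.
Unit vector along 325° is (sin 325°, cos 325°) = (-0.5736, 0.8192).
Slope in that direction = a·(-0.5736) + b·(0.8192) = 0.90501.
Apparent dip = arctan|0.90501| = 42.15° (true dip is 45.5°, so apparent ≤ true as expected).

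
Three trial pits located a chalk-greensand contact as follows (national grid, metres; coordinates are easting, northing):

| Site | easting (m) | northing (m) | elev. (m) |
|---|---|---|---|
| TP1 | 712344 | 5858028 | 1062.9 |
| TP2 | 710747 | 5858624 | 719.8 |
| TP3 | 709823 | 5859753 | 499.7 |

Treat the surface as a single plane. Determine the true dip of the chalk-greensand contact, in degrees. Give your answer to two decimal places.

11.66°

Let the plane be z = a·easting + b·northing + c.
TP2−TP1: −1597a + 596b = −343.1;  TP3−TP1: −2521a + 1725b = −563.2.
Solving gives a = 0.20457, b = −0.02753.
Gradient magnitude |∇z| = √(a² + b²) = √(0.04185 + 0.00076) = 0.20641.
True dip = arctan(0.20641) = 11.66°, dipping toward W (azimuth ≈ 278°).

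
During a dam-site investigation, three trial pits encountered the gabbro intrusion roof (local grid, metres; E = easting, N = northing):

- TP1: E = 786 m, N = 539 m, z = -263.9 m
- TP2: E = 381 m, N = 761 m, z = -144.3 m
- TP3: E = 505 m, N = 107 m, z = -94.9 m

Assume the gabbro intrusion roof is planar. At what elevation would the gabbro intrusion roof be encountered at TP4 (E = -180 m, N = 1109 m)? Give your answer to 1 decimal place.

15.4 m

Two edge vectors: TP1→TP2 = (-405, 222, 119.6), TP1→TP3 = (-281, -432, 169).
Normal n = (TP1→TP2) × (TP1→TP3) = (89185.2, 34837.4, 237342).
So ∂z/∂E = −n_x/n_z = −0.375767 and ∂z/∂N = −n_y/n_z = −0.146781.
Intercept c from TP1: -263.9 + 295.35 + 79.12 = 110.57.
At (-180, 1109): z = 67.6 − 162.8 + 110.57 = 15.4 m.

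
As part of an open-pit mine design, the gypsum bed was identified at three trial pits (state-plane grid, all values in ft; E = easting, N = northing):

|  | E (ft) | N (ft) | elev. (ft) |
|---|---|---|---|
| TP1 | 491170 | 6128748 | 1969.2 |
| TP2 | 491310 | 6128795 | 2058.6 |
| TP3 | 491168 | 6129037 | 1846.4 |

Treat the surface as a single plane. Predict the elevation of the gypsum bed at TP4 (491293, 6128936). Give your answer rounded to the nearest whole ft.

1986 ft

Two edge vectors: TP1→TP2 = (140, 47, 89.4), TP1→TP3 = (-2, 289, -122.8).
Normal n = (TP1→TP2) × (TP1→TP3) = (-31608.2, 17013.2, 40554).
So ∂z/∂E = −n_x/n_z = 0.77941017 and ∂z/∂N = −n_y/n_z = −0.41951965.
Intercept c from TP1: 1969.2 − 382822.89 + 2571130.23 = 2190276.54.
At (491293, 6128936): z = 382918.8 − 2571209.1 + 2190276.54 = 1986.2 ft.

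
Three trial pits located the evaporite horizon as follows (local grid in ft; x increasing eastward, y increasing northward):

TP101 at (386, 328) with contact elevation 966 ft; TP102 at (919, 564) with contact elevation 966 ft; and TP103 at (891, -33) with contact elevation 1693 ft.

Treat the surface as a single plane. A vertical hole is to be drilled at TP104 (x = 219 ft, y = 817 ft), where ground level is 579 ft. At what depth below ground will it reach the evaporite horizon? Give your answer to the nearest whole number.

Two edge vectors: TP101→TP102 = (533, 236, 0), TP101→TP103 = (505, -361, 727).
Normal n = (TP101→TP102) × (TP101→TP103) = (171572, -387491, -311593).
So ∂z/∂x = −n_x/n_z = 0.55063 and ∂z/∂y = −n_y/n_z = −1.24358.
Intercept c from TP101: 966 − 212.54 + 407.89 = 1161.35.
At (219, 817): z_contact = 120.6 − 1016.0 + 1161.35 = 265.9 ft.
Depth below ground = 579 − 265.9 = 313 ft.

313 ft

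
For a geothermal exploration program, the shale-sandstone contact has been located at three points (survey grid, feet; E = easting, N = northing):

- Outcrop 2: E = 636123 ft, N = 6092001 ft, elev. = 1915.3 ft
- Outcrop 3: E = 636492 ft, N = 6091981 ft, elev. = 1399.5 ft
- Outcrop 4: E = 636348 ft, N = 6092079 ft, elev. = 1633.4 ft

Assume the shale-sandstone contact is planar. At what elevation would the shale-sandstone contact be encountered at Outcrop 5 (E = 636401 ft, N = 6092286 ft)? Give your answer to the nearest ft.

Two edge vectors: Outcrop 2→Outcrop 3 = (369, -20, -515.8), Outcrop 2→Outcrop 4 = (225, 78, -281.9).
Normal n = (Outcrop 2→Outcrop 3) × (Outcrop 2→Outcrop 4) = (45870.4, -12033.9, 33282).
So ∂z/∂E = −n_x/n_z = −1.37823448 and ∂z/∂N = −n_y/n_z = 0.36157382.
Intercept c from Outcrop 2: 1915.3 + 876726.65 − 2202708.10 = −1324066.14.
At (636401, 6092286): z = −877109.8 + 2202811.1 − 1324066.14 = 1635.2 ft.

1635 ft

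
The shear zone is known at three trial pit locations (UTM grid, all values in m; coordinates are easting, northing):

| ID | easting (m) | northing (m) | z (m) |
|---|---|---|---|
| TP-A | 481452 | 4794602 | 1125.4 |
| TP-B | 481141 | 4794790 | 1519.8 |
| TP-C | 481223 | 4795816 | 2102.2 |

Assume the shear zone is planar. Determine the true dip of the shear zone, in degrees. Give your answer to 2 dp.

Let the plane be z = a·easting + b·northing + c.
TP-B−TP-A: −311a + 188b = 394.4;  TP-C−TP-A: −229a + 1214b = 976.8.
Solving gives a = −0.88240, b = 0.63816.
Gradient magnitude |∇z| = √(a² + b²) = √(0.77862 + 0.40725) = 1.08898.
True dip = arctan(1.08898) = 47.44°, dipping toward SE (azimuth ≈ 126°).

47.44°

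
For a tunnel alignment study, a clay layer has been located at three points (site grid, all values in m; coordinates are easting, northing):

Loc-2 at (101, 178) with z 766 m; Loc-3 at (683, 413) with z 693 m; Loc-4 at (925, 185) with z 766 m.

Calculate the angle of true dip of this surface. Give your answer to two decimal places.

17.61°

Two edge vectors: Loc-2→Loc-3 = (582, 235, -73), Loc-2→Loc-4 = (824, 7, 0).
Normal n = (Loc-2→Loc-3) × (Loc-2→Loc-4) = (511, -60152, -189566).
So ∂z/∂easting = −n_x/n_z = 0.00270 and ∂z/∂northing = −n_y/n_z = −0.31731.
Gradient magnitude |∇z| = √(a² + b²) = √(0.00001 + 0.10069) = 0.31733.
True dip = arctan(0.31733) = 17.61°, dipping toward N (azimuth ≈ 360°).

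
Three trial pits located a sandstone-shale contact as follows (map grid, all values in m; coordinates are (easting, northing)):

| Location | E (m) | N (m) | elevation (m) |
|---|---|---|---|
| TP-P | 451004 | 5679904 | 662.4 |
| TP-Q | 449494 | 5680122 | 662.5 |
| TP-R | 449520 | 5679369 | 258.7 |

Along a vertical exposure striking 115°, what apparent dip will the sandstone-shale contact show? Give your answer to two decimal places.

Let the plane be z = a·E + b·N + c.
TP-Q−TP-P: −1510a + 218b = 0.1;  TP-R−TP-P: −1484a − 535b = −403.7.
Solving gives a = 0.07774, b = 0.53894.
Unit vector along 115° is (sin 115°, cos 115°) = (0.9063, -0.4226).
Slope in that direction = a·(0.9063) + b·(-0.4226) = −0.15731.
Apparent dip = arctan|0.15731| = 8.94° (true dip is 28.6°, so apparent ≤ true as expected).

8.94°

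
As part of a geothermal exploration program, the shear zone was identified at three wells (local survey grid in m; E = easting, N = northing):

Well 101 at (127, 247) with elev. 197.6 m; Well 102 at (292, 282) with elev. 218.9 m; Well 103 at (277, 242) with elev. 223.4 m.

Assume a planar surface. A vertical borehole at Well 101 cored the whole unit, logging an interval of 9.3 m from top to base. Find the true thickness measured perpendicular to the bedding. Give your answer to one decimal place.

9.0 m

Two edge vectors: Well 101→Well 102 = (165, 35, 21.3), Well 101→Well 103 = (150, -5, 25.8).
Normal n = (Well 101→Well 102) × (Well 101→Well 103) = (1009.5, -1062, -6075).
So ∂z/∂E = −n_x/n_z = 0.16617 and ∂z/∂N = −n_y/n_z = −0.17481.
|∇z| = √(a²+b²) = 0.24119, so dip δ = arctan(0.24119) = 13.56°.
True thickness = vertical thickness × cos δ = 9.3 × cos 13.56° = 9.0 m.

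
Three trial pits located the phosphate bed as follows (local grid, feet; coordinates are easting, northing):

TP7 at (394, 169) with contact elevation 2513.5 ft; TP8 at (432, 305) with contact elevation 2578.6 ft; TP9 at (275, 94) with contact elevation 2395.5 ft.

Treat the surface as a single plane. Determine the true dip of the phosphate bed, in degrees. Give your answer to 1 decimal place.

41.1°

Let the plane be z = a·easting + b·northing + c.
TP8−TP7: 38a + 136b = 65.1;  TP9−TP7: −119a − 75b = −118.
Solving gives a = 0.83737, b = 0.24471.
Gradient magnitude |∇z| = √(a² + b²) = √(0.70119 + 0.05988) = 0.87239.
True dip = arctan(0.87239) = 41.1°, dipping toward WSW (azimuth ≈ 254°).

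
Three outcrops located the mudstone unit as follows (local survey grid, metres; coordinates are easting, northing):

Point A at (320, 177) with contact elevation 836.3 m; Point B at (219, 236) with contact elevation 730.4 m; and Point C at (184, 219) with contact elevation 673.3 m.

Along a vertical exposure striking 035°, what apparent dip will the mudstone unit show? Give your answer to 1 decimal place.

50.9°

Two edge vectors: Point A→Point B = (-101, 59, -105.9), Point A→Point C = (-136, 42, -163).
Normal n = (Point A→Point B) × (Point A→Point C) = (-5169.2, -2060.6, 3782).
So ∂z/∂easting = −n_x/n_z = 1.36679 and ∂z/∂northing = −n_y/n_z = 0.54484.
Unit vector along 035° is (sin 35°, cos 35°) = (0.5736, 0.8192).
Slope in that direction = a·(0.5736) + b·(0.8192) = 1.23027.
Apparent dip = arctan|1.23027| = 50.9° (true dip is 55.8°, so apparent ≤ true as expected).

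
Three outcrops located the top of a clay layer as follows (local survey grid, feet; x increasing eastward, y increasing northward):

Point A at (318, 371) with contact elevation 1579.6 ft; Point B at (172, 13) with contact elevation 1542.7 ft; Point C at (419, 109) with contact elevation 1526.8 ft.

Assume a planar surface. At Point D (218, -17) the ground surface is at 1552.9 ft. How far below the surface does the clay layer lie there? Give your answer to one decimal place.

Let the plane be z = a·x + b·y + c.
Point B−Point A: −146a − 358b = −36.9;  Point C−Point A: 101a − 262b = −52.8.
Solving gives a = −0.12410, b = 0.15368.
Then c = 1579.6 − a·318 − b·371 = 1562.05.
At (218, -17): z_contact = −27.05 − 2.61 + 1562.05 = 1532.38 ft.
Depth below ground = 1552.9 − 1532.38 = 20.5 ft.

20.5 ft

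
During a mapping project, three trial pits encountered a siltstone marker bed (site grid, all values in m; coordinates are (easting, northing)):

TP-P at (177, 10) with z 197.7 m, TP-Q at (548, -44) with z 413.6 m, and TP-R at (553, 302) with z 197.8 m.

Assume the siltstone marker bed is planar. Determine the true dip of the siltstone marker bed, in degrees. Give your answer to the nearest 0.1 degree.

Two edge vectors: TP-P→TP-Q = (371, -54, 215.9), TP-P→TP-R = (376, 292, 0.1).
Normal n = (TP-P→TP-Q) × (TP-P→TP-R) = (-63048.2, 81141.3, 128636).
So ∂z/∂E = −n_x/n_z = 0.49013 and ∂z/∂N = −n_y/n_z = −0.63078.
Gradient magnitude |∇z| = √(a² + b²) = √(0.24023 + 0.39789) = 0.79882.
True dip = arctan(0.79882) = 38.6°, dipping toward NW (azimuth ≈ 322°).

38.6°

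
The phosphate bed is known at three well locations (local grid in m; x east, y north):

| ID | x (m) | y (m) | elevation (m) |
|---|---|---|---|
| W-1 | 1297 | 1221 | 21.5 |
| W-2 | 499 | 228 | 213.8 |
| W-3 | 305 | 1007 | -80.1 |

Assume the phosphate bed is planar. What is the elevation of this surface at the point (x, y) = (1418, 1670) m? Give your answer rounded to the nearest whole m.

Two edge vectors: W-1→W-2 = (-798, -993, 192.3), W-1→W-3 = (-992, -214, -101.6).
Normal n = (W-1→W-2) × (W-1→W-3) = (142041, -271838.4, -814284).
So ∂z/∂x = −n_x/n_z = 0.17444 and ∂z/∂y = −n_y/n_z = −0.33384.
Intercept c from W-1: 21.5 − 226.24 + 407.62 = 202.87.
At (1418, 1670): z = 247.4 − 557.5 + 202.87 = -107.3 m.

-107 m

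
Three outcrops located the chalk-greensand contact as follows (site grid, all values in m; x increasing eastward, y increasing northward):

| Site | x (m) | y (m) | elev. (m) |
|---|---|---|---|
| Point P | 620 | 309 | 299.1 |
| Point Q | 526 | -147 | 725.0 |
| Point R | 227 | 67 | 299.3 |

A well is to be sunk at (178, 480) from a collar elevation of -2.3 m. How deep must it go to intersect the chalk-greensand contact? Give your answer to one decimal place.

Let the plane be z = a·x + b·y + c.
Point Q−Point P: −94a − 456b = 425.9;  Point R−Point P: −393a − 242b = 0.2.
Solving gives a = 0.65817, b = −1.06967.
Then c = 299.1 − a·620 − b·309 = 221.56.
At (178, 480): z_contact = 117.15 − 513.44 + 221.56 = -174.72 m.
Depth below ground = -2.3 − (-174.72) = 172.4 m.

172.4 m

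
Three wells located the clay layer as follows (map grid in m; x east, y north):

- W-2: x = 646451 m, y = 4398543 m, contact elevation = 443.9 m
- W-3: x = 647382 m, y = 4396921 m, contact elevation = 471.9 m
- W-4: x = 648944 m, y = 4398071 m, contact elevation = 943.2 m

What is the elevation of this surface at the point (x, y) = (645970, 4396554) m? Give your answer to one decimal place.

Let the plane be z = a·x + b·y + c.
W-3−W-2: 931a − 1622b = 28;  W-4−W-2: 2493a − 472b = 499.3.
Solving gives a = 0.221032547, b = 0.109606228.
Then c = 443.9 − a·646451 − b·4398543 = −624550.52.
At (645970, 4396554): z = 142780.4 + 481889.7 − 624550.52 = 119.6 m.

119.6 m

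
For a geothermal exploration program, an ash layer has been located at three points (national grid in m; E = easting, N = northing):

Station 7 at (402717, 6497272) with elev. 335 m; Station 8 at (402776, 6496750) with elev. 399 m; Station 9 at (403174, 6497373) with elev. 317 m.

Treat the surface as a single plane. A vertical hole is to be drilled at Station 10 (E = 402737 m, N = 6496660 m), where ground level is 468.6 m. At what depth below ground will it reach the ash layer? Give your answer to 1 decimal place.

Let the plane be z = a·E + b·N + c.
Station 8−Station 7: 59a − 522b = 64;  Station 9−Station 7: 457a + 101b = −18.
Solving gives a = −0.011991182, b = −0.123960689.
Then c = 335 − a·402717 − b·6497272 = 810570.37.
At (402737, 6496660): z_contact = −4829.29 − 805330.45 + 810570.37 = 410.62 m.
Depth below ground = 468.6 − 410.62 = 58.0 m.

58.0 m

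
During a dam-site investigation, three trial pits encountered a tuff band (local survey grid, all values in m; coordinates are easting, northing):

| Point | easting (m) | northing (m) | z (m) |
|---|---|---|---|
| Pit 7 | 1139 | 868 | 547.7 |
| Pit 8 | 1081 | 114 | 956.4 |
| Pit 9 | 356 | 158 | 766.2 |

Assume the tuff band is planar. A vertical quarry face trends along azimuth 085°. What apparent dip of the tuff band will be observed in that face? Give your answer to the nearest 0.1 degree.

Two edge vectors: Pit 7→Pit 8 = (-58, -754, 408.7), Pit 7→Pit 9 = (-783, -710, 218.5).
Normal n = (Pit 7→Pit 8) × (Pit 7→Pit 9) = (125428, -307339.1, -549202).
So ∂z/∂easting = −n_x/n_z = 0.22838 and ∂z/∂northing = −n_y/n_z = −0.55961.
Unit vector along 085° is (sin 85°, cos 85°) = (0.9962, 0.0872).
Slope in that direction = a·(0.9962) + b·(0.0872) = 0.17874.
Apparent dip = arctan|0.17874| = 10.1° (true dip is 31.1°, so apparent ≤ true as expected).

10.1°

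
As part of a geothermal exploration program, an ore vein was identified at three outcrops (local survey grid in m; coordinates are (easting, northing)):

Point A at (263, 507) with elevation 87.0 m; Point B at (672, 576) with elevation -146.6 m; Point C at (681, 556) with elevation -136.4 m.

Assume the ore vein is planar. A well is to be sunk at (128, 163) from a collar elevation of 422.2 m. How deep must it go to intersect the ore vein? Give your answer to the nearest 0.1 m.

29.1 m

Let the plane be z = a·E + b·N + c.
Point B−Point A: 409a + 69b = −233.6;  Point C−Point A: 418a + 49b = −223.4.
Solving gives a = −0.45088, b = −0.71290.
Then c = 87 − a·263 − b·507 = 567.02.
At (128, 163): z_contact = −57.71 − 116.20 + 567.02 = 393.11 m.
Depth below ground = 422.2 − 393.11 = 29.1 m.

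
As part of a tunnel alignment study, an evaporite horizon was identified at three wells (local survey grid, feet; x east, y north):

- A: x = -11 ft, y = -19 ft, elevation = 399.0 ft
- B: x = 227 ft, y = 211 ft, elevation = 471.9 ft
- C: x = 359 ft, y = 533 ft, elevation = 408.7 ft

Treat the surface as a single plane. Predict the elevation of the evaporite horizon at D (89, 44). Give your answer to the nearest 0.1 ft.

447.6 ft

Two edge vectors: A→B = (238, 230, 72.9), A→C = (370, 552, 9.7).
Normal n = (A→B) × (A→C) = (-38009.8, 24664.4, 46276).
So ∂z/∂x = −n_x/n_z = 0.82137 and ∂z/∂y = −n_y/n_z = −0.53298.
Intercept c from A: 399 + 9.04 − 10.13 = 397.91.
At (89, 44): z = 73.1 − 23.5 + 397.91 = 447.6 ft.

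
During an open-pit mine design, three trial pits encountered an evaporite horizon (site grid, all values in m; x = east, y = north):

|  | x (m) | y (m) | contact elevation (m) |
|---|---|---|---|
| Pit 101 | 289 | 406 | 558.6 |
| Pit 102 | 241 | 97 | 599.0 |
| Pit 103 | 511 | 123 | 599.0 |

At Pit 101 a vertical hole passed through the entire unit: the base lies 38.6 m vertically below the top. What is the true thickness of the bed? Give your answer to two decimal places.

Two edge vectors: Pit 101→Pit 102 = (-48, -309, 40.4), Pit 101→Pit 103 = (222, -283, 40.4).
Normal n = (Pit 101→Pit 102) × (Pit 101→Pit 103) = (-1050.4, 10908, 82182).
So ∂z/∂x = −n_x/n_z = 0.01278 and ∂z/∂y = −n_y/n_z = −0.13273.
|∇z| = √(a²+b²) = 0.13334, so dip δ = arctan(0.13334) = 7.60°.
True thickness = vertical thickness × cos δ = 38.6 × cos 7.60° = 38.26 m.

38.26 m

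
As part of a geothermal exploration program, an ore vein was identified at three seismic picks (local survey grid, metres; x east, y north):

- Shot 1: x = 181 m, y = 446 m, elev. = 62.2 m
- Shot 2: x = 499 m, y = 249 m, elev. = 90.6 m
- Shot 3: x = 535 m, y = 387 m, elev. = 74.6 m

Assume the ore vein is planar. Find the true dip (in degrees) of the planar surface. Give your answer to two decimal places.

6.89°

Two edge vectors: Shot 1→Shot 2 = (318, -197, 28.4), Shot 1→Shot 3 = (354, -59, 12.4).
Normal n = (Shot 1→Shot 2) × (Shot 1→Shot 3) = (-767.2, 6110.4, 50976).
So ∂z/∂x = −n_x/n_z = 0.01505 and ∂z/∂y = −n_y/n_z = −0.11987.
Gradient magnitude |∇z| = √(a² + b²) = √(0.00023 + 0.01437) = 0.12081.
True dip = arctan(0.12081) = 6.89°, dipping toward N (azimuth ≈ 353°).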